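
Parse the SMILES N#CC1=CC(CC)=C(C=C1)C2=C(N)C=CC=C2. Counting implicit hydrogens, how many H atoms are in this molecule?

Walk through each heavy atom and fill implicit hydrogens from standard valence (C 4, N 3, O 2, S 2, halogen 1):
  atom 1: N, bond orders sum to 3 (valence 3) → 0 H
  atom 2: C, bond orders sum to 4 (valence 4) → 0 H
  atom 3: C, bond orders sum to 4 (valence 4) → 0 H
  atom 4: C, bond orders sum to 3 (valence 4) → 1 H
  atom 5: C, bond orders sum to 4 (valence 4) → 0 H
  atom 6: C, bond orders sum to 2 (valence 4) → 2 H
  atom 7: C, bond orders sum to 1 (valence 4) → 3 H
  atom 8: C, bond orders sum to 4 (valence 4) → 0 H
  atom 9: C, bond orders sum to 3 (valence 4) → 1 H
  atom 10: C, bond orders sum to 3 (valence 4) → 1 H
  atom 11: C, bond orders sum to 4 (valence 4) → 0 H
  atom 12: C, bond orders sum to 4 (valence 4) → 0 H
  atom 13: N, bond orders sum to 1 (valence 3) → 2 H
  atom 14: C, bond orders sum to 3 (valence 4) → 1 H
  atom 15: C, bond orders sum to 3 (valence 4) → 1 H
  atom 16: C, bond orders sum to 3 (valence 4) → 1 H
  atom 17: C, bond orders sum to 3 (valence 4) → 1 H
Total hydrogens: 14.

14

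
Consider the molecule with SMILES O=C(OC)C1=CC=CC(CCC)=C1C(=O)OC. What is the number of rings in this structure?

1

In SMILES, each pair of matching ring-closure digits denotes one ring-closing bond; the number of such bonds equals the number of independent rings.
Ring-closure bonds here: 1.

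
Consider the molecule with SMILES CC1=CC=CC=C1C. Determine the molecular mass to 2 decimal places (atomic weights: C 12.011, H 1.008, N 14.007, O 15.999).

106.17 g/mol

First, the molecular formula is C8H10 (counting implicit H from valence).
  C: 8 × 12.011 = 96.088
  H: 10 × 1.008 = 10.080
Sum: 8×12.011 + 10×1.008 = 106.168 → 106.17 g/mol.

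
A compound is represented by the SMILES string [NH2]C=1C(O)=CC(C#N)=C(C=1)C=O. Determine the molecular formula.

C8H6N2O2

Walk through each heavy atom and fill implicit hydrogens from standard valence (C 4, N 3, O 2, S 2, halogen 1):
  atom 1: N with explicit H count 2
  atom 2: C, bond orders sum to 4 (valence 4) → 0 H
  atom 3: C, bond orders sum to 4 (valence 4) → 0 H
  atom 4: O, bond orders sum to 1 (valence 2) → 1 H
  atom 5: C, bond orders sum to 3 (valence 4) → 1 H
  atom 6: C, bond orders sum to 4 (valence 4) → 0 H
  atom 7: C, bond orders sum to 4 (valence 4) → 0 H
  atom 8: N, bond orders sum to 3 (valence 3) → 0 H
  atom 9: C, bond orders sum to 4 (valence 4) → 0 H
  atom 10: C, bond orders sum to 3 (valence 4) → 1 H
  atom 11: C, bond orders sum to 3 (valence 4) → 1 H
  atom 12: O, bond orders sum to 2 (valence 2) → 0 H
Totals → C:8, H:6, N:2, O:2.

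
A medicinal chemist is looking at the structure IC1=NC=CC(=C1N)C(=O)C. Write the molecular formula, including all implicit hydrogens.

Walk through each heavy atom and fill implicit hydrogens from standard valence (C 4, N 3, O 2, S 2, halogen 1):
  atom 1: I (halogen, monovalent) → 0 H
  atom 2: C, bond orders sum to 4 (valence 4) → 0 H
  atom 3: N, bond orders sum to 3 (valence 3) → 0 H
  atom 4: C, bond orders sum to 3 (valence 4) → 1 H
  atom 5: C, bond orders sum to 3 (valence 4) → 1 H
  atom 6: C, bond orders sum to 4 (valence 4) → 0 H
  atom 7: C, bond orders sum to 4 (valence 4) → 0 H
  atom 8: N, bond orders sum to 1 (valence 3) → 2 H
  atom 9: C, bond orders sum to 4 (valence 4) → 0 H
  atom 10: O, bond orders sum to 2 (valence 2) → 0 H
  atom 11: C, bond orders sum to 1 (valence 4) → 3 H
Totals → C:7, H:7, I:1, N:2, O:1.

C7H7IN2O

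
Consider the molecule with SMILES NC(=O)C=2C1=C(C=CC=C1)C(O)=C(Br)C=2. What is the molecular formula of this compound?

Walk through each heavy atom and fill implicit hydrogens from standard valence (C 4, N 3, O 2, S 2, halogen 1):
  atom 1: N, bond orders sum to 1 (valence 3) → 2 H
  atom 2: C, bond orders sum to 4 (valence 4) → 0 H
  atom 3: O, bond orders sum to 2 (valence 2) → 0 H
  atom 4: C, bond orders sum to 4 (valence 4) → 0 H
  atom 5: C, bond orders sum to 4 (valence 4) → 0 H
  atom 6: C, bond orders sum to 4 (valence 4) → 0 H
  atom 7: C, bond orders sum to 3 (valence 4) → 1 H
  atom 8: C, bond orders sum to 3 (valence 4) → 1 H
  atom 9: C, bond orders sum to 3 (valence 4) → 1 H
  atom 10: C, bond orders sum to 3 (valence 4) → 1 H
  atom 11: C, bond orders sum to 4 (valence 4) → 0 H
  atom 12: O, bond orders sum to 1 (valence 2) → 1 H
  atom 13: C, bond orders sum to 4 (valence 4) → 0 H
  atom 14: Br (halogen, monovalent) → 0 H
  atom 15: C, bond orders sum to 3 (valence 4) → 1 H
Totals → C:11, H:8, Br:1, N:1, O:2.

C11H8BrNO2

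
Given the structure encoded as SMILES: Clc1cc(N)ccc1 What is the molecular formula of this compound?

Walk through each heavy atom and fill implicit hydrogens from standard valence (C 4, N 3, O 2, S 2, halogen 1); for lowercase aromatic atoms, an aromatic c carries 1 H when it has two neighbours and 0 H with three, and aromatic n carries 0 H:
  atom 1: Cl (halogen, monovalent) → 0 H
  atom 2: aromatic c, 3 neighbours → 0 H
  atom 3: aromatic c, 2 neighbours → 1 H
  atom 4: aromatic c, 3 neighbours → 0 H
  atom 5: N, bond orders sum to 1 (valence 3) → 2 H
  atom 6: aromatic c, 2 neighbours → 1 H
  atom 7: aromatic c, 2 neighbours → 1 H
  atom 8: aromatic c, 2 neighbours → 1 H
Totals → C:6, H:6, Cl:1, N:1.

C6H6ClN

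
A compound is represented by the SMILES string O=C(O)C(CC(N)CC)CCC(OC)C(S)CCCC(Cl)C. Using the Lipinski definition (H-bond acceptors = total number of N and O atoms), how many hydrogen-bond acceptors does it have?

4

N atoms: 1; O atoms: 3.
Lipinski HBA = 1 + 3 = 4.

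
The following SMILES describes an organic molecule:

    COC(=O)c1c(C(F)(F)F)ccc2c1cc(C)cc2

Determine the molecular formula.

Walk through each heavy atom and fill implicit hydrogens from standard valence (C 4, N 3, O 2, S 2, halogen 1); for lowercase aromatic atoms, an aromatic c carries 1 H when it has two neighbours and 0 H with three, and aromatic n carries 0 H:
  atom 1: C, bond orders sum to 1 (valence 4) → 3 H
  atom 2: O, bond orders sum to 2 (valence 2) → 0 H
  atom 3: C, bond orders sum to 4 (valence 4) → 0 H
  atom 4: O, bond orders sum to 2 (valence 2) → 0 H
  atom 5: aromatic c, 3 neighbours → 0 H
  atom 6: aromatic c, 3 neighbours → 0 H
  atom 7: C, bond orders sum to 4 (valence 4) → 0 H
  atom 8: F (halogen, monovalent) → 0 H
  atom 9: F (halogen, monovalent) → 0 H
  atom 10: F (halogen, monovalent) → 0 H
  atom 11: aromatic c, 2 neighbours → 1 H
  atom 12: aromatic c, 2 neighbours → 1 H
  atom 13: aromatic c, 3 neighbours → 0 H
  atom 14: aromatic c, 3 neighbours → 0 H
  atom 15: aromatic c, 2 neighbours → 1 H
  atom 16: aromatic c, 3 neighbours → 0 H
  atom 17: C, bond orders sum to 1 (valence 4) → 3 H
  atom 18: aromatic c, 2 neighbours → 1 H
  atom 19: aromatic c, 2 neighbours → 1 H
Totals → C:14, H:11, F:3, O:2.
In Hill order: C14H11F3O2.

C14H11F3O2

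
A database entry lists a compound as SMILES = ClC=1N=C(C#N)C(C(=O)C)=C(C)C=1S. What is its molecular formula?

Walk through each heavy atom and fill implicit hydrogens from standard valence (C 4, N 3, O 2, S 2, halogen 1):
  atom 1: Cl (halogen, monovalent) → 0 H
  atom 2: C, bond orders sum to 4 (valence 4) → 0 H
  atom 3: N, bond orders sum to 3 (valence 3) → 0 H
  atom 4: C, bond orders sum to 4 (valence 4) → 0 H
  atom 5: C, bond orders sum to 4 (valence 4) → 0 H
  atom 6: N, bond orders sum to 3 (valence 3) → 0 H
  atom 7: C, bond orders sum to 4 (valence 4) → 0 H
  atom 8: C, bond orders sum to 4 (valence 4) → 0 H
  atom 9: O, bond orders sum to 2 (valence 2) → 0 H
  atom 10: C, bond orders sum to 1 (valence 4) → 3 H
  atom 11: C, bond orders sum to 4 (valence 4) → 0 H
  atom 12: C, bond orders sum to 1 (valence 4) → 3 H
  atom 13: C, bond orders sum to 4 (valence 4) → 0 H
  atom 14: S, bond orders sum to 1 (valence 2) → 1 H
Totals → C:9, H:7, Cl:1, N:2, O:1, S:1.

C9H7ClN2OS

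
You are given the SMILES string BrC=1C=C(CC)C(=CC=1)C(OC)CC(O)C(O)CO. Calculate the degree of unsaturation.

Degree of unsaturation = (number of rings) + (number of π bonds).
Ring closures in the SMILES: 1.
π bonds: 3 double bonds (each 1 DoU) → 3 DoU from unsaturation.
Total DoU = 1 + 3 = 4.

4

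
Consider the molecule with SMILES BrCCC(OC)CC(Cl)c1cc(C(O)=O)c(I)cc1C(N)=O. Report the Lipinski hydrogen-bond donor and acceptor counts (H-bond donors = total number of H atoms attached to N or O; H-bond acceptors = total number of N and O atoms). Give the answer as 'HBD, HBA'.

3, 5

Donors: find every N or O and count the H atoms it carries.
  atom 5 (O): bond orders sum to 2 → 0 H
  atom 14 (O): bond orders sum to 1 → 1 H
  atom 15 (O): bond orders sum to 2 → 0 H
  atom 21 (N): bond orders sum to 1 → 2 H
  atom 22 (O): bond orders sum to 2 → 0 H
Lipinski HBD = 3.
Acceptors: N atoms = 1, O atoms = 4 → HBA = 5.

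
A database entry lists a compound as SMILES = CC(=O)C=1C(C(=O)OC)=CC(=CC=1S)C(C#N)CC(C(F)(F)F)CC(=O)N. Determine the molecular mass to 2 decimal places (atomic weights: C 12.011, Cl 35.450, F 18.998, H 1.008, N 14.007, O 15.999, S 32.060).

First, the molecular formula is C17H17F3N2O4S (counting implicit H from valence).
  C: 17 × 12.011 = 204.187
  F: 3 × 18.998 = 56.994
  H: 17 × 1.008 = 17.136
  N: 2 × 14.007 = 28.014
  O: 4 × 15.999 = 63.996
  S: 1 × 32.060 = 32.060
Sum: 17×12.011 + 3×18.998 + 17×1.008 + 2×14.007 + 4×15.999 + 1×32.060 = 402.387 → 402.39 g/mol.

402.39 g/mol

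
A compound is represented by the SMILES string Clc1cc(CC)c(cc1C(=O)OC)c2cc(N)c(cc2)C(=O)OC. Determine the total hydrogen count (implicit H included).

Walk through each heavy atom and fill implicit hydrogens from standard valence (C 4, N 3, O 2, S 2, halogen 1); for lowercase aromatic atoms, an aromatic c carries 1 H when it has two neighbours and 0 H with three, and aromatic n carries 0 H:
  atom 1: Cl (halogen, monovalent) → 0 H
  atom 2: aromatic c, 3 neighbours → 0 H
  atom 3: aromatic c, 2 neighbours → 1 H
  atom 4: aromatic c, 3 neighbours → 0 H
  atom 5: C, bond orders sum to 2 (valence 4) → 2 H
  atom 6: C, bond orders sum to 1 (valence 4) → 3 H
  atom 7: aromatic c, 3 neighbours → 0 H
  atom 8: aromatic c, 2 neighbours → 1 H
  atom 9: aromatic c, 3 neighbours → 0 H
  atom 10: C, bond orders sum to 4 (valence 4) → 0 H
  atom 11: O, bond orders sum to 2 (valence 2) → 0 H
  atom 12: O, bond orders sum to 2 (valence 2) → 0 H
  atom 13: C, bond orders sum to 1 (valence 4) → 3 H
  atom 14: aromatic c, 3 neighbours → 0 H
  atom 15: aromatic c, 2 neighbours → 1 H
  atom 16: aromatic c, 3 neighbours → 0 H
  atom 17: N, bond orders sum to 1 (valence 3) → 2 H
  atom 18: aromatic c, 3 neighbours → 0 H
  atom 19: aromatic c, 2 neighbours → 1 H
  atom 20: aromatic c, 2 neighbours → 1 H
  atom 21: C, bond orders sum to 4 (valence 4) → 0 H
  atom 22: O, bond orders sum to 2 (valence 2) → 0 H
  atom 23: O, bond orders sum to 2 (valence 2) → 0 H
  atom 24: C, bond orders sum to 1 (valence 4) → 3 H
Total hydrogens: 18.

18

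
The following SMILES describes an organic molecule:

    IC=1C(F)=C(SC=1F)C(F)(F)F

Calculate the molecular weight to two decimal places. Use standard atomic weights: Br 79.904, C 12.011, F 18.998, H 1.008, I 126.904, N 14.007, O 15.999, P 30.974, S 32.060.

314.01 g/mol

First, the molecular formula is C5F5IS (counting implicit H from valence).
  C: 5 × 12.011 = 60.055
  F: 5 × 18.998 = 94.990
  H: 0 × 1.008 = 0.000
  I: 1 × 126.904 = 126.904
  S: 1 × 32.060 = 32.060
Sum: 5×12.011 + 5×18.998 + 0×1.008 + 1×126.904 + 1×32.060 = 314.009 → 314.01 g/mol.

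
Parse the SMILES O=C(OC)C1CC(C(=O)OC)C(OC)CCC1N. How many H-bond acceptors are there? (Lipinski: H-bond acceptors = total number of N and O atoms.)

N atoms: 1; O atoms: 5.
Lipinski HBA = 1 + 5 = 6.

6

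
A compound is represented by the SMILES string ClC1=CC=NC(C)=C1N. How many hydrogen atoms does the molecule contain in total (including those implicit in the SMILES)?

7

Walk through each heavy atom and fill implicit hydrogens from standard valence (C 4, N 3, O 2, S 2, halogen 1):
  atom 1: Cl (halogen, monovalent) → 0 H
  atom 2: C, bond orders sum to 4 (valence 4) → 0 H
  atom 3: C, bond orders sum to 3 (valence 4) → 1 H
  atom 4: C, bond orders sum to 3 (valence 4) → 1 H
  atom 5: N, bond orders sum to 3 (valence 3) → 0 H
  atom 6: C, bond orders sum to 4 (valence 4) → 0 H
  atom 7: C, bond orders sum to 1 (valence 4) → 3 H
  atom 8: C, bond orders sum to 4 (valence 4) → 0 H
  atom 9: N, bond orders sum to 1 (valence 3) → 2 H
Total hydrogens: 7.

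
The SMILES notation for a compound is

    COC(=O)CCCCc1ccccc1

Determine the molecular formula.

C12H16O2

Walk through each heavy atom and fill implicit hydrogens from standard valence (C 4, N 3, O 2, S 2, halogen 1); for lowercase aromatic atoms, an aromatic c carries 1 H when it has two neighbours and 0 H with three, and aromatic n carries 0 H:
  atom 1: C, bond orders sum to 1 (valence 4) → 3 H
  atom 2: O, bond orders sum to 2 (valence 2) → 0 H
  atom 3: C, bond orders sum to 4 (valence 4) → 0 H
  atom 4: O, bond orders sum to 2 (valence 2) → 0 H
  atom 5: C, bond orders sum to 2 (valence 4) → 2 H
  atom 6: C, bond orders sum to 2 (valence 4) → 2 H
  atom 7: C, bond orders sum to 2 (valence 4) → 2 H
  atom 8: C, bond orders sum to 2 (valence 4) → 2 H
  atom 9: aromatic c, 3 neighbours → 0 H
  atom 10: aromatic c, 2 neighbours → 1 H
  atom 11: aromatic c, 2 neighbours → 1 H
  atom 12: aromatic c, 2 neighbours → 1 H
  atom 13: aromatic c, 2 neighbours → 1 H
  atom 14: aromatic c, 2 neighbours → 1 H
Totals → C:12, H:16, O:2.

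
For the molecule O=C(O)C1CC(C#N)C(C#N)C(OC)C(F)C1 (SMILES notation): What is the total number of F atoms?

1

Scan the SMILES for F atoms (remember two-letter symbols like Cl and Br are single atoms).
Fluorine count: 1.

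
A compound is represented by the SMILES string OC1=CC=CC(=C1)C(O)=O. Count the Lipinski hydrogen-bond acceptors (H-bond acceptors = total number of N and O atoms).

N atoms: 0; O atoms: 3.
Lipinski HBA = 0 + 3 = 3.

3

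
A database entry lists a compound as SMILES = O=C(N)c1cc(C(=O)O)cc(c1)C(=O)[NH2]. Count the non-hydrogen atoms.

Every atom symbol written in the SMILES (organic subset) is one heavy atom; implicit H are not written.
Heavy atoms by element → C:9, N:2, O:4.
Total: 15.

15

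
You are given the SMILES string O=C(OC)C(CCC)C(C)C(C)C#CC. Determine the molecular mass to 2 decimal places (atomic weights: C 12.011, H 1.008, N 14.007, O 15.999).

First, the molecular formula is C13H22O2 (counting implicit H from valence).
  C: 13 × 12.011 = 156.143
  H: 22 × 1.008 = 22.176
  O: 2 × 15.999 = 31.998
Sum: 13×12.011 + 22×1.008 + 2×15.999 = 210.317 → 210.32 g/mol.

210.32 g/mol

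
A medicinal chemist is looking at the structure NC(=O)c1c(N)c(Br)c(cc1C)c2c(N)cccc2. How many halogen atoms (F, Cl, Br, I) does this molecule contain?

Halogen atoms appear at heavy-atom position 8 (1×Br).
Other groups present: 1 amide, 2 primary amine.
Halogen count: 1.

1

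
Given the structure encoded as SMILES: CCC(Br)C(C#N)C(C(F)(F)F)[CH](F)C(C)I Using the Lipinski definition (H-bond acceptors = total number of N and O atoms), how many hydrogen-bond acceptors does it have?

N atoms: 1; O atoms: 0.
Lipinski HBA = 1 + 0 = 1.

1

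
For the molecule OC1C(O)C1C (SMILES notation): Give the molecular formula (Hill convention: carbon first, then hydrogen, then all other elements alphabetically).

C4H8O2

Walk through each heavy atom and fill implicit hydrogens from standard valence (C 4, N 3, O 2, S 2, halogen 1):
  atom 1: O, bond orders sum to 1 (valence 2) → 1 H
  atom 2: C, bond orders sum to 3 (valence 4) → 1 H
  atom 3: C, bond orders sum to 3 (valence 4) → 1 H
  atom 4: O, bond orders sum to 1 (valence 2) → 1 H
  atom 5: C, bond orders sum to 3 (valence 4) → 1 H
  atom 6: C, bond orders sum to 1 (valence 4) → 3 H
Totals → C:4, H:8, O:2.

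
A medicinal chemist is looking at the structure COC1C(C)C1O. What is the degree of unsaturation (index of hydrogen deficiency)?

Degree of unsaturation = (number of rings) + (number of π bonds).
Ring closures in the SMILES: 1.
π bonds: none → 0 DoU from unsaturation.
Total DoU = 1 + 0 = 1.

1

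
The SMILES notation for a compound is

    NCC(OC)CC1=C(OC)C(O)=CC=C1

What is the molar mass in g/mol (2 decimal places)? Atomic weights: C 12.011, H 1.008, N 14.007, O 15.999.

First, the molecular formula is C11H17NO3 (counting implicit H from valence).
  C: 11 × 12.011 = 132.121
  H: 17 × 1.008 = 17.136
  N: 1 × 14.007 = 14.007
  O: 3 × 15.999 = 47.997
Sum: 11×12.011 + 17×1.008 + 1×14.007 + 3×15.999 = 211.261 → 211.26 g/mol.

211.26 g/mol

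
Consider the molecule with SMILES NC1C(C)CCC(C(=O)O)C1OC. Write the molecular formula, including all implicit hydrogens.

Walk through each heavy atom and fill implicit hydrogens from standard valence (C 4, N 3, O 2, S 2, halogen 1):
  atom 1: N, bond orders sum to 1 (valence 3) → 2 H
  atom 2: C, bond orders sum to 3 (valence 4) → 1 H
  atom 3: C, bond orders sum to 3 (valence 4) → 1 H
  atom 4: C, bond orders sum to 1 (valence 4) → 3 H
  atom 5: C, bond orders sum to 2 (valence 4) → 2 H
  atom 6: C, bond orders sum to 2 (valence 4) → 2 H
  atom 7: C, bond orders sum to 3 (valence 4) → 1 H
  atom 8: C, bond orders sum to 4 (valence 4) → 0 H
  atom 9: O, bond orders sum to 2 (valence 2) → 0 H
  atom 10: O, bond orders sum to 1 (valence 2) → 1 H
  atom 11: C, bond orders sum to 3 (valence 4) → 1 H
  atom 12: O, bond orders sum to 2 (valence 2) → 0 H
  atom 13: C, bond orders sum to 1 (valence 4) → 3 H
Totals → C:9, H:17, N:1, O:3.
In Hill order: C9H17NO3.

C9H17NO3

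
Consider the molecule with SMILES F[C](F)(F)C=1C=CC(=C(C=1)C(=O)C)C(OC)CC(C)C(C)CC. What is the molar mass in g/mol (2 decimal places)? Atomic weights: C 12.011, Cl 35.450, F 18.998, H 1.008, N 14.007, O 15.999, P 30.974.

First, the molecular formula is C18H25F3O2 (counting implicit H from valence).
  C: 18 × 12.011 = 216.198
  F: 3 × 18.998 = 56.994
  H: 25 × 1.008 = 25.200
  O: 2 × 15.999 = 31.998
Sum: 18×12.011 + 3×18.998 + 25×1.008 + 2×15.999 = 330.390 → 330.39 g/mol.

330.39 g/mol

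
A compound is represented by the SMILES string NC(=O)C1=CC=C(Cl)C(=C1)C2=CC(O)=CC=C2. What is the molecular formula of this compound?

Walk through each heavy atom and fill implicit hydrogens from standard valence (C 4, N 3, O 2, S 2, halogen 1):
  atom 1: N, bond orders sum to 1 (valence 3) → 2 H
  atom 2: C, bond orders sum to 4 (valence 4) → 0 H
  atom 3: O, bond orders sum to 2 (valence 2) → 0 H
  atom 4: C, bond orders sum to 4 (valence 4) → 0 H
  atom 5: C, bond orders sum to 3 (valence 4) → 1 H
  atom 6: C, bond orders sum to 3 (valence 4) → 1 H
  atom 7: C, bond orders sum to 4 (valence 4) → 0 H
  atom 8: Cl (halogen, monovalent) → 0 H
  atom 9: C, bond orders sum to 4 (valence 4) → 0 H
  atom 10: C, bond orders sum to 3 (valence 4) → 1 H
  atom 11: C, bond orders sum to 4 (valence 4) → 0 H
  atom 12: C, bond orders sum to 3 (valence 4) → 1 H
  atom 13: C, bond orders sum to 4 (valence 4) → 0 H
  atom 14: O, bond orders sum to 1 (valence 2) → 1 H
  atom 15: C, bond orders sum to 3 (valence 4) → 1 H
  atom 16: C, bond orders sum to 3 (valence 4) → 1 H
  atom 17: C, bond orders sum to 3 (valence 4) → 1 H
Totals → C:13, H:10, Cl:1, N:1, O:2.

C13H10ClNO2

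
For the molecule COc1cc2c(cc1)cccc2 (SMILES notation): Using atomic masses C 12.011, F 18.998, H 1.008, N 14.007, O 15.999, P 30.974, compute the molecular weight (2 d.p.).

First, the molecular formula is C11H10O (counting implicit H from valence).
  C: 11 × 12.011 = 132.121
  H: 10 × 1.008 = 10.080
  O: 1 × 15.999 = 15.999
Sum: 11×12.011 + 10×1.008 + 1×15.999 = 158.200 → 158.20 g/mol.

158.20 g/mol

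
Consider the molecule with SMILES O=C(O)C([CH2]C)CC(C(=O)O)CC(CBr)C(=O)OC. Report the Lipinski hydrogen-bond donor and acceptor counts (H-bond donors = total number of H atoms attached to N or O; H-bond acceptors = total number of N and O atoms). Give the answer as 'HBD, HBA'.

Donors: find every N or O and count the H atoms it carries.
  atom 1 (O): bond orders sum to 2 → 0 H
  atom 3 (O): bond orders sum to 1 → 1 H
  atom 10 (O): bond orders sum to 2 → 0 H
  atom 11 (O): bond orders sum to 1 → 1 H
  atom 17 (O): bond orders sum to 2 → 0 H
  atom 18 (O): bond orders sum to 2 → 0 H
Lipinski HBD = 2.
Acceptors: N atoms = 0, O atoms = 6 → HBA = 6.

2, 6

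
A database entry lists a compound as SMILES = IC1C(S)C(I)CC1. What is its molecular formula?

Walk through each heavy atom and fill implicit hydrogens from standard valence (C 4, N 3, O 2, S 2, halogen 1):
  atom 1: I (halogen, monovalent) → 0 H
  atom 2: C, bond orders sum to 3 (valence 4) → 1 H
  atom 3: C, bond orders sum to 3 (valence 4) → 1 H
  atom 4: S, bond orders sum to 1 (valence 2) → 1 H
  atom 5: C, bond orders sum to 3 (valence 4) → 1 H
  atom 6: I (halogen, monovalent) → 0 H
  atom 7: C, bond orders sum to 2 (valence 4) → 2 H
  atom 8: C, bond orders sum to 2 (valence 4) → 2 H
Totals → C:5, H:8, I:2, S:1.

C5H8I2S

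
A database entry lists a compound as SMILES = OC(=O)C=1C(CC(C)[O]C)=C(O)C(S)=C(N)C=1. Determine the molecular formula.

Walk through each heavy atom and fill implicit hydrogens from standard valence (C 4, N 3, O 2, S 2, halogen 1):
  atom 1: O, bond orders sum to 1 (valence 2) → 1 H
  atom 2: C, bond orders sum to 4 (valence 4) → 0 H
  atom 3: O, bond orders sum to 2 (valence 2) → 0 H
  atom 4: C, bond orders sum to 4 (valence 4) → 0 H
  atom 5: C, bond orders sum to 4 (valence 4) → 0 H
  atom 6: C, bond orders sum to 2 (valence 4) → 2 H
  atom 7: C, bond orders sum to 3 (valence 4) → 1 H
  atom 8: C, bond orders sum to 1 (valence 4) → 3 H
  atom 9: O with explicit H count 0
  atom 10: C, bond orders sum to 1 (valence 4) → 3 H
  atom 11: C, bond orders sum to 4 (valence 4) → 0 H
  atom 12: O, bond orders sum to 1 (valence 2) → 1 H
  atom 13: C, bond orders sum to 4 (valence 4) → 0 H
  atom 14: S, bond orders sum to 1 (valence 2) → 1 H
  atom 15: C, bond orders sum to 4 (valence 4) → 0 H
  atom 16: N, bond orders sum to 1 (valence 3) → 2 H
  atom 17: C, bond orders sum to 3 (valence 4) → 1 H
Totals → C:11, H:15, N:1, O:4, S:1.
In Hill order: C11H15NO4S.

C11H15NO4S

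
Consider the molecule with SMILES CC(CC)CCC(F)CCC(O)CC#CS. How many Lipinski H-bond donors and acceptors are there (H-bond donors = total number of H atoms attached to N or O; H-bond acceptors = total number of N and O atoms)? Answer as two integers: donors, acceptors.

1, 1

Donors: find every N or O and count the H atoms it carries.
  atom 12 (O): bond orders sum to 1 → 1 H
Lipinski HBD = 1.
Acceptors: N atoms = 0, O atoms = 1 → HBA = 1.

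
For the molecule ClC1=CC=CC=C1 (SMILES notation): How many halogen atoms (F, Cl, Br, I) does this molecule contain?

1

Halogen atoms appear at heavy-atom position 1 (1×Cl).
Halogen count: 1.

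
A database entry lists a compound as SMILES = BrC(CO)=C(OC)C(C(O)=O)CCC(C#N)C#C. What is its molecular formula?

Walk through each heavy atom and fill implicit hydrogens from standard valence (C 4, N 3, O 2, S 2, halogen 1):
  atom 1: Br (halogen, monovalent) → 0 H
  atom 2: C, bond orders sum to 4 (valence 4) → 0 H
  atom 3: C, bond orders sum to 2 (valence 4) → 2 H
  atom 4: O, bond orders sum to 1 (valence 2) → 1 H
  atom 5: C, bond orders sum to 4 (valence 4) → 0 H
  atom 6: O, bond orders sum to 2 (valence 2) → 0 H
  atom 7: C, bond orders sum to 1 (valence 4) → 3 H
  atom 8: C, bond orders sum to 3 (valence 4) → 1 H
  atom 9: C, bond orders sum to 4 (valence 4) → 0 H
  atom 10: O, bond orders sum to 1 (valence 2) → 1 H
  atom 11: O, bond orders sum to 2 (valence 2) → 0 H
  atom 12: C, bond orders sum to 2 (valence 4) → 2 H
  atom 13: C, bond orders sum to 2 (valence 4) → 2 H
  atom 14: C, bond orders sum to 3 (valence 4) → 1 H
  atom 15: C, bond orders sum to 4 (valence 4) → 0 H
  atom 16: N, bond orders sum to 3 (valence 3) → 0 H
  atom 17: C, bond orders sum to 4 (valence 4) → 0 H
  atom 18: C, bond orders sum to 3 (valence 4) → 1 H
Totals → C:12, H:14, Br:1, N:1, O:4.
In Hill order: C12H14BrNO4.

C12H14BrNO4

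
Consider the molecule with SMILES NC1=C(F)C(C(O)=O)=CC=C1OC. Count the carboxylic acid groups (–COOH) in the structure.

The carboxylic acid motif appears at heavy-atom position 6 in the SMILES.
Other groups present: 1 ether, 1 primary amine.
Carboxylic acid count: 1.

1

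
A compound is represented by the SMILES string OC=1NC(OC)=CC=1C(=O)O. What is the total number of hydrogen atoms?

Walk through each heavy atom and fill implicit hydrogens from standard valence (C 4, N 3, O 2, S 2, halogen 1):
  atom 1: O, bond orders sum to 1 (valence 2) → 1 H
  atom 2: C, bond orders sum to 4 (valence 4) → 0 H
  atom 3: N, bond orders sum to 2 (valence 3) → 1 H
  atom 4: C, bond orders sum to 4 (valence 4) → 0 H
  atom 5: O, bond orders sum to 2 (valence 2) → 0 H
  atom 6: C, bond orders sum to 1 (valence 4) → 3 H
  atom 7: C, bond orders sum to 3 (valence 4) → 1 H
  atom 8: C, bond orders sum to 4 (valence 4) → 0 H
  atom 9: C, bond orders sum to 4 (valence 4) → 0 H
  atom 10: O, bond orders sum to 2 (valence 2) → 0 H
  atom 11: O, bond orders sum to 1 (valence 2) → 1 H
Total hydrogens: 7.

7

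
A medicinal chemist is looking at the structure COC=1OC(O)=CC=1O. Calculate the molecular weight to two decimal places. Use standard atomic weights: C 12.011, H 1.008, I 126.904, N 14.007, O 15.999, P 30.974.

First, the molecular formula is C5H6O4 (counting implicit H from valence).
  C: 5 × 12.011 = 60.055
  H: 6 × 1.008 = 6.048
  O: 4 × 15.999 = 63.996
Sum: 5×12.011 + 6×1.008 + 4×15.999 = 130.099 → 130.10 g/mol.

130.10 g/mol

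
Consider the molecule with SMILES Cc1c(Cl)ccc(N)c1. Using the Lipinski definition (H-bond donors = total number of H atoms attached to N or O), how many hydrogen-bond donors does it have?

Donors: find every N or O and count the H atoms it carries.
  atom 8 (N): bond orders sum to 1 → 2 H
Lipinski HBD = 2.

2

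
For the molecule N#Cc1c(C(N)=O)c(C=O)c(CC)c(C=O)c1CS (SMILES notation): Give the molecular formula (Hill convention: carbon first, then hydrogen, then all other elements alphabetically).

Walk through each heavy atom and fill implicit hydrogens from standard valence (C 4, N 3, O 2, S 2, halogen 1); for lowercase aromatic atoms, an aromatic c carries 1 H when it has two neighbours and 0 H with three, and aromatic n carries 0 H:
  atom 1: N, bond orders sum to 3 (valence 3) → 0 H
  atom 2: C, bond orders sum to 4 (valence 4) → 0 H
  atom 3: aromatic c, 3 neighbours → 0 H
  atom 4: aromatic c, 3 neighbours → 0 H
  atom 5: C, bond orders sum to 4 (valence 4) → 0 H
  atom 6: N, bond orders sum to 1 (valence 3) → 2 H
  atom 7: O, bond orders sum to 2 (valence 2) → 0 H
  atom 8: aromatic c, 3 neighbours → 0 H
  atom 9: C, bond orders sum to 3 (valence 4) → 1 H
  atom 10: O, bond orders sum to 2 (valence 2) → 0 H
  atom 11: aromatic c, 3 neighbours → 0 H
  atom 12: C, bond orders sum to 2 (valence 4) → 2 H
  atom 13: C, bond orders sum to 1 (valence 4) → 3 H
  atom 14: aromatic c, 3 neighbours → 0 H
  atom 15: C, bond orders sum to 3 (valence 4) → 1 H
  atom 16: O, bond orders sum to 2 (valence 2) → 0 H
  atom 17: aromatic c, 3 neighbours → 0 H
  atom 18: C, bond orders sum to 2 (valence 4) → 2 H
  atom 19: S, bond orders sum to 1 (valence 2) → 1 H
Totals → C:13, H:12, N:2, O:3, S:1.

C13H12N2O3S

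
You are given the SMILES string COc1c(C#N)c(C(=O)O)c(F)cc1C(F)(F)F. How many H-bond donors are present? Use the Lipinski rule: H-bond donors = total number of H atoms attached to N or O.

1

Donors: find every N or O and count the H atoms it carries.
  atom 2 (O): bond orders sum to 2 → 0 H
  atom 6 (N): bond orders sum to 3 → 0 H
  atom 9 (O): bond orders sum to 2 → 0 H
  atom 10 (O): bond orders sum to 1 → 1 H
Lipinski HBD = 1.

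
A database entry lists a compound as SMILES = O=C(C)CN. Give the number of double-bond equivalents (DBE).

1

Degree of unsaturation = (number of rings) + (number of π bonds).
Ring closures in the SMILES: 0.
π bonds: 1 double bond (each 1 DoU) → 1 DoU from unsaturation.
Total DoU = 0 + 1 = 1.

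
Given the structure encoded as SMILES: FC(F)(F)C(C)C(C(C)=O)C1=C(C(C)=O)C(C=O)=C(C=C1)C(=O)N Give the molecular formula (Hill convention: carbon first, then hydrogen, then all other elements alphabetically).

C16H16F3NO4

Walk through each heavy atom and fill implicit hydrogens from standard valence (C 4, N 3, O 2, S 2, halogen 1):
  atom 1: F (halogen, monovalent) → 0 H
  atom 2: C, bond orders sum to 4 (valence 4) → 0 H
  atom 3: F (halogen, monovalent) → 0 H
  atom 4: F (halogen, monovalent) → 0 H
  atom 5: C, bond orders sum to 3 (valence 4) → 1 H
  atom 6: C, bond orders sum to 1 (valence 4) → 3 H
  atom 7: C, bond orders sum to 3 (valence 4) → 1 H
  atom 8: C, bond orders sum to 4 (valence 4) → 0 H
  atom 9: C, bond orders sum to 1 (valence 4) → 3 H
  atom 10: O, bond orders sum to 2 (valence 2) → 0 H
  atom 11: C, bond orders sum to 4 (valence 4) → 0 H
  atom 12: C, bond orders sum to 4 (valence 4) → 0 H
  atom 13: C, bond orders sum to 4 (valence 4) → 0 H
  atom 14: C, bond orders sum to 1 (valence 4) → 3 H
  atom 15: O, bond orders sum to 2 (valence 2) → 0 H
  atom 16: C, bond orders sum to 4 (valence 4) → 0 H
  atom 17: C, bond orders sum to 3 (valence 4) → 1 H
  atom 18: O, bond orders sum to 2 (valence 2) → 0 H
  atom 19: C, bond orders sum to 4 (valence 4) → 0 H
  atom 20: C, bond orders sum to 3 (valence 4) → 1 H
  atom 21: C, bond orders sum to 3 (valence 4) → 1 H
  atom 22: C, bond orders sum to 4 (valence 4) → 0 H
  atom 23: O, bond orders sum to 2 (valence 2) → 0 H
  atom 24: N, bond orders sum to 1 (valence 3) → 2 H
Totals → C:16, H:16, F:3, N:1, O:4.
In Hill order: C16H16F3NO4.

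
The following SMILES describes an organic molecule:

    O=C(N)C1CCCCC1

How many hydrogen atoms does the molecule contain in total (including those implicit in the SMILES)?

Walk through each heavy atom and fill implicit hydrogens from standard valence (C 4, N 3, O 2, S 2, halogen 1):
  atom 1: O, bond orders sum to 2 (valence 2) → 0 H
  atom 2: C, bond orders sum to 4 (valence 4) → 0 H
  atom 3: N, bond orders sum to 1 (valence 3) → 2 H
  atom 4: C, bond orders sum to 3 (valence 4) → 1 H
  atom 5: C, bond orders sum to 2 (valence 4) → 2 H
  atom 6: C, bond orders sum to 2 (valence 4) → 2 H
  atom 7: C, bond orders sum to 2 (valence 4) → 2 H
  atom 8: C, bond orders sum to 2 (valence 4) → 2 H
  atom 9: C, bond orders sum to 2 (valence 4) → 2 H
Total hydrogens: 13.

13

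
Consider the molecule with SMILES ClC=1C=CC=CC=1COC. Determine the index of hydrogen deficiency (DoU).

4

Degree of unsaturation = (number of rings) + (number of π bonds).
Ring closures in the SMILES: 1.
π bonds: 3 double bonds (each 1 DoU) → 3 DoU from unsaturation.
Total DoU = 1 + 3 = 4.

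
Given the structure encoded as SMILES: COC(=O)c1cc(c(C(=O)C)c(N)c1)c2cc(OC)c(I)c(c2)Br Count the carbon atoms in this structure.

Count every carbon token in the SMILES (each C, including those in ring-closure positions and inside branches).
Carbon count: 17.

17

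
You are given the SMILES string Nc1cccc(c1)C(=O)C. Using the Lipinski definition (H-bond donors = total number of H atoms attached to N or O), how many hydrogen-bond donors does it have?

Donors: find every N or O and count the H atoms it carries.
  atom 1 (N): bond orders sum to 1 → 2 H
  atom 9 (O): bond orders sum to 2 → 0 H
Lipinski HBD = 2.

2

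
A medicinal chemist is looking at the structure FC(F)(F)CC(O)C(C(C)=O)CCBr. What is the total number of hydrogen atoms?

12

Walk through each heavy atom and fill implicit hydrogens from standard valence (C 4, N 3, O 2, S 2, halogen 1):
  atom 1: F (halogen, monovalent) → 0 H
  atom 2: C, bond orders sum to 4 (valence 4) → 0 H
  atom 3: F (halogen, monovalent) → 0 H
  atom 4: F (halogen, monovalent) → 0 H
  atom 5: C, bond orders sum to 2 (valence 4) → 2 H
  atom 6: C, bond orders sum to 3 (valence 4) → 1 H
  atom 7: O, bond orders sum to 1 (valence 2) → 1 H
  atom 8: C, bond orders sum to 3 (valence 4) → 1 H
  atom 9: C, bond orders sum to 4 (valence 4) → 0 H
  atom 10: C, bond orders sum to 1 (valence 4) → 3 H
  atom 11: O, bond orders sum to 2 (valence 2) → 0 H
  atom 12: C, bond orders sum to 2 (valence 4) → 2 H
  atom 13: C, bond orders sum to 2 (valence 4) → 2 H
  atom 14: Br (halogen, monovalent) → 0 H
Total hydrogens: 12.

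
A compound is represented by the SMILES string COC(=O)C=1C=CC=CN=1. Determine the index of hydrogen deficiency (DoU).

Degree of unsaturation = (number of rings) + (number of π bonds).
Ring closures in the SMILES: 1.
π bonds: 4 double bonds (each 1 DoU) → 4 DoU from unsaturation.
Total DoU = 1 + 4 = 5.

5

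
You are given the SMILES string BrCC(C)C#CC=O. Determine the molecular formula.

Walk through each heavy atom and fill implicit hydrogens from standard valence (C 4, N 3, O 2, S 2, halogen 1):
  atom 1: Br (halogen, monovalent) → 0 H
  atom 2: C, bond orders sum to 2 (valence 4) → 2 H
  atom 3: C, bond orders sum to 3 (valence 4) → 1 H
  atom 4: C, bond orders sum to 1 (valence 4) → 3 H
  atom 5: C, bond orders sum to 4 (valence 4) → 0 H
  atom 6: C, bond orders sum to 4 (valence 4) → 0 H
  atom 7: C, bond orders sum to 3 (valence 4) → 1 H
  atom 8: O, bond orders sum to 2 (valence 2) → 0 H
Totals → C:6, H:7, Br:1, O:1.

C6H7BrO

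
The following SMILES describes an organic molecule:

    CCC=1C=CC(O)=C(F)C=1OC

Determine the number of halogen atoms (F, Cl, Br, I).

1

Halogen atoms appear at heavy-atom position 9 (1×F).
Other groups present: 1 ether, 1 hydroxyl.
Halogen count: 1.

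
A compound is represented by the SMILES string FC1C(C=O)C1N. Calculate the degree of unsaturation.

Degree of unsaturation = (number of rings) + (number of π bonds).
Ring closures in the SMILES: 1.
π bonds: 1 double bond (each 1 DoU) → 1 DoU from unsaturation.
Total DoU = 1 + 1 = 2.

2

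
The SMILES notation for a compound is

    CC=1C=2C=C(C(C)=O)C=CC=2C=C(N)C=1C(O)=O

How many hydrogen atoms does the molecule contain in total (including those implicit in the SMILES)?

Walk through each heavy atom and fill implicit hydrogens from standard valence (C 4, N 3, O 2, S 2, halogen 1):
  atom 1: C, bond orders sum to 1 (valence 4) → 3 H
  atom 2: C, bond orders sum to 4 (valence 4) → 0 H
  atom 3: C, bond orders sum to 4 (valence 4) → 0 H
  atom 4: C, bond orders sum to 3 (valence 4) → 1 H
  atom 5: C, bond orders sum to 4 (valence 4) → 0 H
  atom 6: C, bond orders sum to 4 (valence 4) → 0 H
  atom 7: C, bond orders sum to 1 (valence 4) → 3 H
  atom 8: O, bond orders sum to 2 (valence 2) → 0 H
  atom 9: C, bond orders sum to 3 (valence 4) → 1 H
  atom 10: C, bond orders sum to 3 (valence 4) → 1 H
  atom 11: C, bond orders sum to 4 (valence 4) → 0 H
  atom 12: C, bond orders sum to 3 (valence 4) → 1 H
  atom 13: C, bond orders sum to 4 (valence 4) → 0 H
  atom 14: N, bond orders sum to 1 (valence 3) → 2 H
  atom 15: C, bond orders sum to 4 (valence 4) → 0 H
  atom 16: C, bond orders sum to 4 (valence 4) → 0 H
  atom 17: O, bond orders sum to 1 (valence 2) → 1 H
  atom 18: O, bond orders sum to 2 (valence 2) → 0 H
Total hydrogens: 13.

13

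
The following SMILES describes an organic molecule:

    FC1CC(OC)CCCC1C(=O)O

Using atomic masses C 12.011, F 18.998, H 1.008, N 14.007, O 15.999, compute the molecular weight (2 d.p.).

First, the molecular formula is C9H15FO3 (counting implicit H from valence).
  C: 9 × 12.011 = 108.099
  F: 1 × 18.998 = 18.998
  H: 15 × 1.008 = 15.120
  O: 3 × 15.999 = 47.997
Sum: 9×12.011 + 1×18.998 + 15×1.008 + 3×15.999 = 190.214 → 190.21 g/mol.

190.21 g/mol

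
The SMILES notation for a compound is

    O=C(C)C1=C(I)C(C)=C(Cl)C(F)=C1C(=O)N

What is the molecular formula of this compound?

C10H8ClFINO2

Walk through each heavy atom and fill implicit hydrogens from standard valence (C 4, N 3, O 2, S 2, halogen 1):
  atom 1: O, bond orders sum to 2 (valence 2) → 0 H
  atom 2: C, bond orders sum to 4 (valence 4) → 0 H
  atom 3: C, bond orders sum to 1 (valence 4) → 3 H
  atom 4: C, bond orders sum to 4 (valence 4) → 0 H
  atom 5: C, bond orders sum to 4 (valence 4) → 0 H
  atom 6: I (halogen, monovalent) → 0 H
  atom 7: C, bond orders sum to 4 (valence 4) → 0 H
  atom 8: C, bond orders sum to 1 (valence 4) → 3 H
  atom 9: C, bond orders sum to 4 (valence 4) → 0 H
  atom 10: Cl (halogen, monovalent) → 0 H
  atom 11: C, bond orders sum to 4 (valence 4) → 0 H
  atom 12: F (halogen, monovalent) → 0 H
  atom 13: C, bond orders sum to 4 (valence 4) → 0 H
  atom 14: C, bond orders sum to 4 (valence 4) → 0 H
  atom 15: O, bond orders sum to 2 (valence 2) → 0 H
  atom 16: N, bond orders sum to 1 (valence 3) → 2 H
Totals → C:10, H:8, Cl:1, F:1, I:1, N:1, O:2.
In Hill order: C10H8ClFINO2.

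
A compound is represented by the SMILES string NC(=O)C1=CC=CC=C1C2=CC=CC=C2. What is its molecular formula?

Walk through each heavy atom and fill implicit hydrogens from standard valence (C 4, N 3, O 2, S 2, halogen 1):
  atom 1: N, bond orders sum to 1 (valence 3) → 2 H
  atom 2: C, bond orders sum to 4 (valence 4) → 0 H
  atom 3: O, bond orders sum to 2 (valence 2) → 0 H
  atom 4: C, bond orders sum to 4 (valence 4) → 0 H
  atom 5: C, bond orders sum to 3 (valence 4) → 1 H
  atom 6: C, bond orders sum to 3 (valence 4) → 1 H
  atom 7: C, bond orders sum to 3 (valence 4) → 1 H
  atom 8: C, bond orders sum to 3 (valence 4) → 1 H
  atom 9: C, bond orders sum to 4 (valence 4) → 0 H
  atom 10: C, bond orders sum to 4 (valence 4) → 0 H
  atom 11: C, bond orders sum to 3 (valence 4) → 1 H
  atom 12: C, bond orders sum to 3 (valence 4) → 1 H
  atom 13: C, bond orders sum to 3 (valence 4) → 1 H
  atom 14: C, bond orders sum to 3 (valence 4) → 1 H
  atom 15: C, bond orders sum to 3 (valence 4) → 1 H
Totals → C:13, H:11, N:1, O:1.

C13H11NO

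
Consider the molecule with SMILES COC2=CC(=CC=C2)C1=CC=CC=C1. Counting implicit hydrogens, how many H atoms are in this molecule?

12

Walk through each heavy atom and fill implicit hydrogens from standard valence (C 4, N 3, O 2, S 2, halogen 1):
  atom 1: C, bond orders sum to 1 (valence 4) → 3 H
  atom 2: O, bond orders sum to 2 (valence 2) → 0 H
  atom 3: C, bond orders sum to 4 (valence 4) → 0 H
  atom 4: C, bond orders sum to 3 (valence 4) → 1 H
  atom 5: C, bond orders sum to 4 (valence 4) → 0 H
  atom 6: C, bond orders sum to 3 (valence 4) → 1 H
  atom 7: C, bond orders sum to 3 (valence 4) → 1 H
  atom 8: C, bond orders sum to 3 (valence 4) → 1 H
  atom 9: C, bond orders sum to 4 (valence 4) → 0 H
  atom 10: C, bond orders sum to 3 (valence 4) → 1 H
  atom 11: C, bond orders sum to 3 (valence 4) → 1 H
  atom 12: C, bond orders sum to 3 (valence 4) → 1 H
  atom 13: C, bond orders sum to 3 (valence 4) → 1 H
  atom 14: C, bond orders sum to 3 (valence 4) → 1 H
Total hydrogens: 12.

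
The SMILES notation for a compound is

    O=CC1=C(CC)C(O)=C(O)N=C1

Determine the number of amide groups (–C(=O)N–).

0

Scan the SMILES for the amide motif — none present.
Groups that are present: 1 aldehyde, 2 hydroxyl.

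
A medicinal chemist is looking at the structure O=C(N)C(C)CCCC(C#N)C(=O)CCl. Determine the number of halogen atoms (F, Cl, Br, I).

1

Halogen atoms appear at heavy-atom position 15 (1×Cl).
Other groups present: 1 amide, 1 ketone, 1 nitrile.
Halogen count: 1.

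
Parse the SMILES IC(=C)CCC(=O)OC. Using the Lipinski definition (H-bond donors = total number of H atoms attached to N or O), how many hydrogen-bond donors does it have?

0

Donors: find every N or O and count the H atoms it carries.
  atom 7 (O): bond orders sum to 2 → 0 H
  atom 8 (O): bond orders sum to 2 → 0 H
Lipinski HBD = 0.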